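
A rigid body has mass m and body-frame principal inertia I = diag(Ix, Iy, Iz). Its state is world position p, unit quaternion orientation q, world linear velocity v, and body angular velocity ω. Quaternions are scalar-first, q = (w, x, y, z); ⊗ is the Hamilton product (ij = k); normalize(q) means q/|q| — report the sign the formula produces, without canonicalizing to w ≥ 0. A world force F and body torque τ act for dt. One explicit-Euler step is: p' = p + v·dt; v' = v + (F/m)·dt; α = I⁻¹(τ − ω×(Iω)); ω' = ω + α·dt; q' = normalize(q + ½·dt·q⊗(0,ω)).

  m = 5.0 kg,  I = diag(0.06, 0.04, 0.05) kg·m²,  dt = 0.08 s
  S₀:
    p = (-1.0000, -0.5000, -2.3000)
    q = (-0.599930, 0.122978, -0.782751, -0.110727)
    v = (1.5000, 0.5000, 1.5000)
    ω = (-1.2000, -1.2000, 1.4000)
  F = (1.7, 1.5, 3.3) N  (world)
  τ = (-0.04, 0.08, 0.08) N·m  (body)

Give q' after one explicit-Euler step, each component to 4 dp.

2q̇ = q⊗(0,ω) = (-0.6367098, -0.5088078, 0.6806192, -1.9267768)
q + ½dt·q⊗(0,ω), renormalized = (-0.6230, 0.1022, -0.7526, -0.1871)

q' = (-0.6230, 0.1022, -0.7526, -0.1871)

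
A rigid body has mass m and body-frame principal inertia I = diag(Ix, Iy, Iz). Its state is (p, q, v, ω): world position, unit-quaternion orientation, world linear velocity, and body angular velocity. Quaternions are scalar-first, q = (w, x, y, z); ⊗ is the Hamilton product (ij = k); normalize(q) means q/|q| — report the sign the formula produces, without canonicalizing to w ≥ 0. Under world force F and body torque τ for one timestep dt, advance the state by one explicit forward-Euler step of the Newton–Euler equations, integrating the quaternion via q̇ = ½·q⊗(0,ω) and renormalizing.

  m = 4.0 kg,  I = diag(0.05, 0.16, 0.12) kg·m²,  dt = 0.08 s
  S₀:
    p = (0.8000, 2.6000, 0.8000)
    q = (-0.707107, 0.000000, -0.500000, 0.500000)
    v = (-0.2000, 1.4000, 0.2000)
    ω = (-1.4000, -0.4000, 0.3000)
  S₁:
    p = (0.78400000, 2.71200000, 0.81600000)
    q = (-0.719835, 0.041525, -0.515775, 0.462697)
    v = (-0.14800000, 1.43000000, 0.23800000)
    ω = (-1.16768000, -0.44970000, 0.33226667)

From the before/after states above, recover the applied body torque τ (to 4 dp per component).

ω₁ − ω₀ = (0.23232000, -0.04970000, 0.03226667)
I·α + gyro = (0.1500, -0.0700, 0.1100)

τ = (0.1500, -0.0700, 0.1100)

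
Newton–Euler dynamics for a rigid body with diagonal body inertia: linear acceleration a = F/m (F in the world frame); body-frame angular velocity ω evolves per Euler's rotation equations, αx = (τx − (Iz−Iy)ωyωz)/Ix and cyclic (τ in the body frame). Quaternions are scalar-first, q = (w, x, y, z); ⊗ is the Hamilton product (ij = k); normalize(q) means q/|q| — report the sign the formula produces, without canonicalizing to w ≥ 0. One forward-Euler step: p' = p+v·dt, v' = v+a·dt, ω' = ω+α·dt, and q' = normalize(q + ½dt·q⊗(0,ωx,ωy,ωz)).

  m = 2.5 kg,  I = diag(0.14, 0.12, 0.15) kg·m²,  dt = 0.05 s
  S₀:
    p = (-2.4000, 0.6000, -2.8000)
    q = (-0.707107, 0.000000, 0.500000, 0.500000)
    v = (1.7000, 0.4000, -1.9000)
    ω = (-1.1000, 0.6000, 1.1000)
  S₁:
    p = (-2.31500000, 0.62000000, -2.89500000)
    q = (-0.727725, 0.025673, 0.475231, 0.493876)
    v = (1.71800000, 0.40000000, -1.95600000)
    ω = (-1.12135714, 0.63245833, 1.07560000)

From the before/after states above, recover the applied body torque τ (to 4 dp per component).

Δω = ω₁−ω₀ = (-0.02135714, 0.03245833, -0.02440000)
gyro term ω₀×Iω₀ = (0.0198, 0.0121, 0.0132)
applied torque τ = (-0.0400, 0.0900, -0.0600)

τ = (-0.0400, 0.0900, -0.0600)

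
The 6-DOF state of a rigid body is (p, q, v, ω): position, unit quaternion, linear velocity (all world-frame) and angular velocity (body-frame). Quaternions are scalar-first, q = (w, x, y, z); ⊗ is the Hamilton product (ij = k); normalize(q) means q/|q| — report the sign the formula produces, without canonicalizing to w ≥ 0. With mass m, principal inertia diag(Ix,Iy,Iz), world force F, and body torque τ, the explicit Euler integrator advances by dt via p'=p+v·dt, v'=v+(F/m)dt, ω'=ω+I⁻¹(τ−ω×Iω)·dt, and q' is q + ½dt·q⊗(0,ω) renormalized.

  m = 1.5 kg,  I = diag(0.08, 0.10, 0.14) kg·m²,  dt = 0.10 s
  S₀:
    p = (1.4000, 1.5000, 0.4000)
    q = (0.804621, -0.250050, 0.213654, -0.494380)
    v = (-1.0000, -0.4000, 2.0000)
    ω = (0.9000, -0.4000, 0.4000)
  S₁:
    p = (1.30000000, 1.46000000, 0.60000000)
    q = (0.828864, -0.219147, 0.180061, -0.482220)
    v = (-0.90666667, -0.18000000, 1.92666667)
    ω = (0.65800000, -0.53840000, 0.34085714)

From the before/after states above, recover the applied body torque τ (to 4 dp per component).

ω₁ − ω₀ = (-0.24200000, -0.13840000, -0.05914286)
precession coupling = (-0.0064, -0.0216, -0.0072)
I·α + gyro = (-0.2000, -0.1600, -0.0900)

τ = (-0.2000, -0.1600, -0.0900)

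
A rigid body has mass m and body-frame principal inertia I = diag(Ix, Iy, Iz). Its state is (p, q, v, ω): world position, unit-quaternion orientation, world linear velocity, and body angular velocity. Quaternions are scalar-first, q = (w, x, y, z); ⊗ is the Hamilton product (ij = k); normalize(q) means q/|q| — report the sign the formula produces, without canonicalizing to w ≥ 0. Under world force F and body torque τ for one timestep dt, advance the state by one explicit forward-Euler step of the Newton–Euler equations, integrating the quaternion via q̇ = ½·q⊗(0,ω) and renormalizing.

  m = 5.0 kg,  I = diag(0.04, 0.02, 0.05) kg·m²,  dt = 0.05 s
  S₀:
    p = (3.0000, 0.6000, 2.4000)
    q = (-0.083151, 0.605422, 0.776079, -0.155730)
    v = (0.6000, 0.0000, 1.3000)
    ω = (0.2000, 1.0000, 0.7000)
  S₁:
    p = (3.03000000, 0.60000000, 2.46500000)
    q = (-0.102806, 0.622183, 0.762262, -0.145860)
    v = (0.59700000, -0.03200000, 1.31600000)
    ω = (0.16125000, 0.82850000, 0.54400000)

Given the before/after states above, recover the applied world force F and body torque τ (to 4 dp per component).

F = (-0.3000, -3.2000, 1.6000)
τ = (-0.0100, -0.0700, -0.1600)

rate change Δω = (-0.03875000, -0.17150000, -0.15600000)
I·α + gyro = (-0.0100, -0.0700, -0.1600)
v₁ − v₀ = (-0.00300000, -0.03200000, 0.01600000)
F = m·Δv/dt = (-0.3000, -3.2000, 1.6000)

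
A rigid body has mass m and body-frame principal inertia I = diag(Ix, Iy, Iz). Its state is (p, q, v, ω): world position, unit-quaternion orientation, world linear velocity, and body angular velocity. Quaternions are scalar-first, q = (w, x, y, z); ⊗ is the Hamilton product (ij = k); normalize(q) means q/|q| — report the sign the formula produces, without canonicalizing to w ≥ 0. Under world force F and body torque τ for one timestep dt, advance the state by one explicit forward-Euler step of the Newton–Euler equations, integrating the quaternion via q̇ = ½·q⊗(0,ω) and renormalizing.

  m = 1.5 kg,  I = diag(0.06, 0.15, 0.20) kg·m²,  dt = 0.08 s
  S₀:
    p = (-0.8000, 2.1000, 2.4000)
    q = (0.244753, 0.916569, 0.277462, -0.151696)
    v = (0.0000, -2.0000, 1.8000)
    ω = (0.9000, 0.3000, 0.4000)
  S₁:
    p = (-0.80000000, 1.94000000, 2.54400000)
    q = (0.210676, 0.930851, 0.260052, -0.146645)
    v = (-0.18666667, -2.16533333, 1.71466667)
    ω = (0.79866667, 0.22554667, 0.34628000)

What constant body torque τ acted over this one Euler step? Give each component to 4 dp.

τ = (-0.0700, -0.1900, -0.1100)

Δω = ω₁−ω₀ = (-0.10133333, -0.07445333, -0.05372000)
precession coupling = (0.0060, -0.0504, 0.0243)
I·α + gyro = (-0.0700, -0.1900, -0.1100)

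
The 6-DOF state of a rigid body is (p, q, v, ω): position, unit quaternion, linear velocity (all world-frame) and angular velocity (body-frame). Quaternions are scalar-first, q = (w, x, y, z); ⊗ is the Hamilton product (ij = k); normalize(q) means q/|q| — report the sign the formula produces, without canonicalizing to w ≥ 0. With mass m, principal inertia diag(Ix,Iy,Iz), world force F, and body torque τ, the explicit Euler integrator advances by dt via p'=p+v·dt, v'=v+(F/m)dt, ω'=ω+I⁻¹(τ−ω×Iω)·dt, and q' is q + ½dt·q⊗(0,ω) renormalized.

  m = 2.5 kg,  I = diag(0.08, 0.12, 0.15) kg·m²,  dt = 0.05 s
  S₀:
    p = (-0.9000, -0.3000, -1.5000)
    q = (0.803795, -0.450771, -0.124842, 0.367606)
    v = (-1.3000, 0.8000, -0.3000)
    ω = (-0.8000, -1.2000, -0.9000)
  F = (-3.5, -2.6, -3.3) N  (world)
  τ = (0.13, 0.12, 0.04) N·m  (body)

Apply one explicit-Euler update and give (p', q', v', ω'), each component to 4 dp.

p' = (-0.9650, -0.2600, -1.5150)
q' = (0.7986, -0.4526, -0.1663, 0.3602)
v' = (-1.3700, 0.7480, -0.3660)
ω' = (-0.7390, -1.1290, -0.8995)

ω×(Iω) gyroscopic = (0.0324, -0.0504, 0.0384)
(τ − ω×Iω)/I = (1.2200, 1.4200, 0.0107)
new body rate ω' = (-0.7390, -1.1290, -0.8995)
Hamilton product q⊗(0,ω) = (-0.1795818, -0.0895510, -1.6643327, -0.2823639)
q + ½dt·q⊗(0,ω), renormalized = (0.7986, -0.4526, -0.1663, 0.3602)
a = (-1.4000, -1.0400, -1.3200)
new position p' = (-0.9650, -0.2600, -1.5150)
v' = v + a·dt = (-1.3700, 0.7480, -0.3660)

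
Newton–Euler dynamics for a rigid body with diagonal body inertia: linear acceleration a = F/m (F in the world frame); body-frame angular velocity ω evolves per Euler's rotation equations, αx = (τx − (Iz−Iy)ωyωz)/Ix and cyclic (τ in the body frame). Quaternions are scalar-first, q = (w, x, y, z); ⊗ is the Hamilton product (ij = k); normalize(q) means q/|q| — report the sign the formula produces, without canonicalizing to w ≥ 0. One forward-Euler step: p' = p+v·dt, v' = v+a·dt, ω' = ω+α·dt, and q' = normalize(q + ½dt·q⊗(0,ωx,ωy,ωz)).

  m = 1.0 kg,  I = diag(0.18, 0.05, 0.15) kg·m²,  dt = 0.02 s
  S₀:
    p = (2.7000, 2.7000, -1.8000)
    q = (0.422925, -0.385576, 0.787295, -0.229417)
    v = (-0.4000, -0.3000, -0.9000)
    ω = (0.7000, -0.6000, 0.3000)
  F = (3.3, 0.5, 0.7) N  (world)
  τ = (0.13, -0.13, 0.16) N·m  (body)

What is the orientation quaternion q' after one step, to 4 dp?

q' = (0.4310, -0.3816, 0.7843, -0.2313)

2q̇ = q⊗(0,ω) = (0.8111053, 0.3945858, -0.2986741, -0.1928834)
updated quaternion q' = (0.4310, -0.3816, 0.7843, -0.2313)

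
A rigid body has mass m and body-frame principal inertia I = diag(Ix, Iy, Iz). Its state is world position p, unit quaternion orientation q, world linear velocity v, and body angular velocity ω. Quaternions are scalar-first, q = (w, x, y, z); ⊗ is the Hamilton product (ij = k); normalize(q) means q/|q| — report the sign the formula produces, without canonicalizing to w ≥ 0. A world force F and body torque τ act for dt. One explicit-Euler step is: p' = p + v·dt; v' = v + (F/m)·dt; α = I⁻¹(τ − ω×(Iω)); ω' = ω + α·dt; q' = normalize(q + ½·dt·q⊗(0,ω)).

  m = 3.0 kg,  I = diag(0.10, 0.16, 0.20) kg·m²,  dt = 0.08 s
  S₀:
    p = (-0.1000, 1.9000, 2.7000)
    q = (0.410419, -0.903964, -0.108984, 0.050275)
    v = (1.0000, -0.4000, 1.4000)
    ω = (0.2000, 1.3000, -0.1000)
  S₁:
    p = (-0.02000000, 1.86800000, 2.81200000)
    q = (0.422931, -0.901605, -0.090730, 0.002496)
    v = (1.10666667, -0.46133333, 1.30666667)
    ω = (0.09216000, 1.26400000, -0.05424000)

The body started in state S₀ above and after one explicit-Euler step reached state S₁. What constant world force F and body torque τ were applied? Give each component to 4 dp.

F = (4.0000, -2.3000, -3.5000)
τ = (-0.1400, -0.0700, 0.1300)

velocity change Δv = (0.10666667, -0.06133333, -0.09333333)
m·(v₁−v₀)/dt = (4.0000, -2.3000, -3.5000)
rate change Δω = (-0.10784000, -0.03600000, 0.04576000)
τ = I·(Δω/dt) + ω₀×(Iω₀) = (-0.1400, -0.0700, 0.1300)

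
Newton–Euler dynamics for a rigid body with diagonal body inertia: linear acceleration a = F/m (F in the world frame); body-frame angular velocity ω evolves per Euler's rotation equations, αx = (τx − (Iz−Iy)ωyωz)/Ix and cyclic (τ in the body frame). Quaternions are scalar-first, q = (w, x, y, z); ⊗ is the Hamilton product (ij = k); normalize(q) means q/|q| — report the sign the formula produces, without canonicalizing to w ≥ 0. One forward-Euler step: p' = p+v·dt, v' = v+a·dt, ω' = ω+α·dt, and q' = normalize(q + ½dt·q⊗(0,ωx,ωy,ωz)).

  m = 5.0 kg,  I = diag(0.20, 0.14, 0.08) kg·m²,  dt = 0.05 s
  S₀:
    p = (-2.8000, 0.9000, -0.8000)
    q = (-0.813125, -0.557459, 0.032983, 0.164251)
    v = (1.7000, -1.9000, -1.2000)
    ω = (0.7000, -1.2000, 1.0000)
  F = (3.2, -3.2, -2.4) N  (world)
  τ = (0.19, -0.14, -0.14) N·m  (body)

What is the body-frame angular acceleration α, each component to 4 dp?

precession coupling ω×(Iω) = (0.0720, 0.0840, 0.0504)
(τ − ω×Iω)/I = (0.5900, -1.6000, -2.3800)

α = (0.5900, -1.6000, -2.3800)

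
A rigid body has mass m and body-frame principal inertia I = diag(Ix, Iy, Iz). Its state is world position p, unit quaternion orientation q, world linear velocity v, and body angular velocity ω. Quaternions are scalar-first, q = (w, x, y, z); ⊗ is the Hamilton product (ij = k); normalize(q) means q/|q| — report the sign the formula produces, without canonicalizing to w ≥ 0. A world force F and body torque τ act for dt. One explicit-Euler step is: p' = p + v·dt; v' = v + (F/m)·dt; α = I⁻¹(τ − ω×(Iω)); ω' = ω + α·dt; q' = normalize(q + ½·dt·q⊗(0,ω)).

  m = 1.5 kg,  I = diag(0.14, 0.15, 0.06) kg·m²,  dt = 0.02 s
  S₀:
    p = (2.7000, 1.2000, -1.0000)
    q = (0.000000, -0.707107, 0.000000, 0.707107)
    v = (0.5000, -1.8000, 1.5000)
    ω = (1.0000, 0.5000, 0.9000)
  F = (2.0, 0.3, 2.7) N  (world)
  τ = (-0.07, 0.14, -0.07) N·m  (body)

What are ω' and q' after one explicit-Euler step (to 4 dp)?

ω' = (0.9958, 0.5091, 0.8750)
q' = (0.0007, -0.7106, 0.0134, 0.7035)

ω×(Iω) gyroscopic = (-0.0405, 0.0720, 0.0050)
angular accel α = (-0.2107, 0.4533, -1.2500)
ω' = ω + α·dt = (0.9958, 0.5091, 0.8750)
q⊗(0,ω) = (0.0707107, -0.3535535, 1.3435033, -0.3535535)
q' = normalize(q + ½dt·q⊗(0,ω)) = (0.0007, -0.7106, 0.0134, 0.7035)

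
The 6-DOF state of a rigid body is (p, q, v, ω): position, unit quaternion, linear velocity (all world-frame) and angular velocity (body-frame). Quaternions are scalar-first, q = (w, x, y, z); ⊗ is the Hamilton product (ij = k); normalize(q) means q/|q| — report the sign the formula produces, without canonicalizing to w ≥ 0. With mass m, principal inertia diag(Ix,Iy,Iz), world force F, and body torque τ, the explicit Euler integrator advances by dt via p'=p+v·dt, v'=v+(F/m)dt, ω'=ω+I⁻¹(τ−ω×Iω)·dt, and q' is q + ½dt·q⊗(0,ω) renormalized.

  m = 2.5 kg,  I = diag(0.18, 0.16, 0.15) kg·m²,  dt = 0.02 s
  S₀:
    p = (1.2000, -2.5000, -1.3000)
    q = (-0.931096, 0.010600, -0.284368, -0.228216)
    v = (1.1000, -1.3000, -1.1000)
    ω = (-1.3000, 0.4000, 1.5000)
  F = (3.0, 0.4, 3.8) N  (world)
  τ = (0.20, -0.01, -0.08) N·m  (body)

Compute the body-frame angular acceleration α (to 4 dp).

gyro term ω×Iω = (-0.0060, -0.0585, 0.0104)
α = I⁻¹(τ − ω×Iω) = (1.1444, 0.3031, -0.6027)

α = (1.1444, 0.3031, -0.6027)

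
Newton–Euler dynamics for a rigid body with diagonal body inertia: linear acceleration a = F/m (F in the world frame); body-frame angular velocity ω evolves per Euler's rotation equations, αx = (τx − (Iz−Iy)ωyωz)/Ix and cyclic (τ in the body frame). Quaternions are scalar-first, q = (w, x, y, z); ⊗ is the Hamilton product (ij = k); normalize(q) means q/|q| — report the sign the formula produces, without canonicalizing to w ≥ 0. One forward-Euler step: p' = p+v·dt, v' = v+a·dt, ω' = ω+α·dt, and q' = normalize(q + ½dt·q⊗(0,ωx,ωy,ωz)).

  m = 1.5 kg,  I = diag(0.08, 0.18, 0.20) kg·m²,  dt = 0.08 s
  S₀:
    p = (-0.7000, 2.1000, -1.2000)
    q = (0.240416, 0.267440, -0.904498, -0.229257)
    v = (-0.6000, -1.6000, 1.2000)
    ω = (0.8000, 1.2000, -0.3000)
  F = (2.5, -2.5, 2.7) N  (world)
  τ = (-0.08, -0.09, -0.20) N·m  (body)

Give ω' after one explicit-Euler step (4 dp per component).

α = I⁻¹(τ − ω×Iω) = (-0.9100, -0.6600, -1.4800)
ω' = ω + α·dt = (0.7272, 1.1472, -0.4184)

ω' = (0.7272, 1.1472, -0.4184)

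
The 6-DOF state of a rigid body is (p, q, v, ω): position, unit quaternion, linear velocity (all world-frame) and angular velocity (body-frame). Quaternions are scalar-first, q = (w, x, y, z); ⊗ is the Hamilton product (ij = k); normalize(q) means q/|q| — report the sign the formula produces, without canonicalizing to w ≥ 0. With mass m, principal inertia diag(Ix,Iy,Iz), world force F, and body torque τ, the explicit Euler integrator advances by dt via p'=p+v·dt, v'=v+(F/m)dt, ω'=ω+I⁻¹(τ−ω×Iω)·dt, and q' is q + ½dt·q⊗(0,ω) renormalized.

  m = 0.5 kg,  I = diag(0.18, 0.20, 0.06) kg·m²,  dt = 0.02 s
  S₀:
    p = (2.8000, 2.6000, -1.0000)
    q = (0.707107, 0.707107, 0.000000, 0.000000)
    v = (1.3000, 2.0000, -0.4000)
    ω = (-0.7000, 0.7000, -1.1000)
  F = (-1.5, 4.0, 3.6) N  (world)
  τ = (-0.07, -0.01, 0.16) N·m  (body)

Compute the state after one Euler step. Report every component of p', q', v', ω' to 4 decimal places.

p + v·dt = (2.8260, 2.6400, -1.0080)
new velocity v' = (1.2400, 2.1600, -0.2560)
(τ − ω×Iω)/I = (-0.9878, -0.5120, 2.8300)
ω + α·dt = (-0.7198, 0.6898, -1.0434)
Hamilton product q⊗(0,ω) = (0.4949749, -0.4949749, 1.2727926, -0.2828428)
q' = normalize(q + ½dt·q⊗(0,ω)) = (0.7120, 0.7021, 0.0127, -0.0028)

p' = (2.8260, 2.6400, -1.0080)
q' = (0.7120, 0.7021, 0.0127, -0.0028)
v' = (1.2400, 2.1600, -0.2560)
ω' = (-0.7198, 0.6898, -1.0434)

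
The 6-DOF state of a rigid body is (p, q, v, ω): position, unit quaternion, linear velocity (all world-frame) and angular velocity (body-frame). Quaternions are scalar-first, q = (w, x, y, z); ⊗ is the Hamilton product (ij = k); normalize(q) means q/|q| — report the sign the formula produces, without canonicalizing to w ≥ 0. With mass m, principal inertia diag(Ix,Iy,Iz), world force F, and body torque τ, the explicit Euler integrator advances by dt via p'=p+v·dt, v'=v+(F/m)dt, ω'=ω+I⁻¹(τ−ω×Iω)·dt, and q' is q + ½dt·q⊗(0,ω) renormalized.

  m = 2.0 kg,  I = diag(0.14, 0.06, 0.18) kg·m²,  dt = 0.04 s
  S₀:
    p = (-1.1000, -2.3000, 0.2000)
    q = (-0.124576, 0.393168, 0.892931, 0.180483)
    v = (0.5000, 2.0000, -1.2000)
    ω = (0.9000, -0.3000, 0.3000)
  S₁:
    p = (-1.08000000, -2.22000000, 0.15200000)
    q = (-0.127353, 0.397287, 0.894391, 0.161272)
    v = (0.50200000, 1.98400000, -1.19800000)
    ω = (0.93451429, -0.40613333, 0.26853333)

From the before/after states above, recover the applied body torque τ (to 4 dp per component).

rate change Δω = (0.03451429, -0.10613333, -0.03146667)
gyro term ω₀×Iω₀ = (-0.0108, -0.0108, 0.0216)
applied torque τ = (0.1100, -0.1700, -0.1200)

τ = (0.1100, -0.1700, -0.1200)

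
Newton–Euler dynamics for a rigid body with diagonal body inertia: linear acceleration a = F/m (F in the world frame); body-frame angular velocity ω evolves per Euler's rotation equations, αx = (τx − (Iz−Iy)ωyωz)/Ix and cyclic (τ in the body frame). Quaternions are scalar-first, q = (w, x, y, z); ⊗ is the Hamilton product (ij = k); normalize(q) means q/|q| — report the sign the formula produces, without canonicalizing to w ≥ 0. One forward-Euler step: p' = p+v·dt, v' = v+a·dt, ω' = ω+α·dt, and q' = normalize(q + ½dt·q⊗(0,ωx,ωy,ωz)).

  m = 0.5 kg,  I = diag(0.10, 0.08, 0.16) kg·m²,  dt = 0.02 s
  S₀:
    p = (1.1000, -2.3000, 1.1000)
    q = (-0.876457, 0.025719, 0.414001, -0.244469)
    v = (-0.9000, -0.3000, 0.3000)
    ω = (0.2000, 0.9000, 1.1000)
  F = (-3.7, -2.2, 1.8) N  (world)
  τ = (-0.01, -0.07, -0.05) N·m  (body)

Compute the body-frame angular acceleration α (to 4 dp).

ω×(Iω) gyroscopic = (0.0792, -0.0132, -0.0036)
α = I⁻¹(τ − ω×Iω) = (-0.8920, -0.7100, -0.2900)

α = (-0.8920, -0.7100, -0.2900)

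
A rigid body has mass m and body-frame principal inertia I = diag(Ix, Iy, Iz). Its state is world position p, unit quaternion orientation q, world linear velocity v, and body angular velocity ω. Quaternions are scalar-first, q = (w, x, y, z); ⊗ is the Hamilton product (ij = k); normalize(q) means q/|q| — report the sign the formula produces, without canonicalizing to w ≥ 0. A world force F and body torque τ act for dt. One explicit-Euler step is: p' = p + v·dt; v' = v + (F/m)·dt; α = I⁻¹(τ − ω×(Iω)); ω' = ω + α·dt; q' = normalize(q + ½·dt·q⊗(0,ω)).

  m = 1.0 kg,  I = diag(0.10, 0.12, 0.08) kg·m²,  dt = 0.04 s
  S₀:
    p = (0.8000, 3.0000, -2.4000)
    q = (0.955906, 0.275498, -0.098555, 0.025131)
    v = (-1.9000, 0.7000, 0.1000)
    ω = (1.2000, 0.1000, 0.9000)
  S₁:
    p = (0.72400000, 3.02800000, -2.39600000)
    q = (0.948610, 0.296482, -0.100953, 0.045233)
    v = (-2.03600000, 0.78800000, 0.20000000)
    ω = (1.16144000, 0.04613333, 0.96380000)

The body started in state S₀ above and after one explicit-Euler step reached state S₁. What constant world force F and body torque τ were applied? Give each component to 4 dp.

Δω = ω₁−ω₀ = (-0.03856000, -0.05386667, 0.06380000)
precession coupling = (-0.0036, 0.0216, 0.0024)
I·α + gyro = (-0.1000, -0.1400, 0.1300)
v₁ − v₀ = (-0.13600000, 0.08800000, 0.10000000)
F = m·Δv/dt = (-3.4000, 2.2000, 2.5000)

F = (-3.4000, 2.2000, 2.5000)
τ = (-0.1000, -0.1400, 0.1300)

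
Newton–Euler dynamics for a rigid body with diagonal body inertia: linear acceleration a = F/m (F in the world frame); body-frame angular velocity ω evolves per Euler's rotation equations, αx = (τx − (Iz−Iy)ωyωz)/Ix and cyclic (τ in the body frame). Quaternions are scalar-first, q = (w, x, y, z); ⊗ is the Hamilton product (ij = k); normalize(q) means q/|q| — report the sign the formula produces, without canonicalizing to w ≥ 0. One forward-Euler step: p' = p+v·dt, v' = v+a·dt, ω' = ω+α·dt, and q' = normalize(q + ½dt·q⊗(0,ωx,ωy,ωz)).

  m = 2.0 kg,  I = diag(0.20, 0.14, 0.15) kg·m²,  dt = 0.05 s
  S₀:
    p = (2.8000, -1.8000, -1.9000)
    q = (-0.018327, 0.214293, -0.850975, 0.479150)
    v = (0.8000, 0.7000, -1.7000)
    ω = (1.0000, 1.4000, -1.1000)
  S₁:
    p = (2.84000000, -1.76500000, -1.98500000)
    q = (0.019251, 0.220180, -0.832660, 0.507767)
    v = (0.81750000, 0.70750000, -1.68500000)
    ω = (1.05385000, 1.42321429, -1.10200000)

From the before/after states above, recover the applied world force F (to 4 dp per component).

Δv = v₁−v₀ = (0.01750000, 0.00750000, 0.01500000)
applied force F = (0.7000, 0.3000, 0.6000)

F = (0.7000, 0.3000, 0.6000)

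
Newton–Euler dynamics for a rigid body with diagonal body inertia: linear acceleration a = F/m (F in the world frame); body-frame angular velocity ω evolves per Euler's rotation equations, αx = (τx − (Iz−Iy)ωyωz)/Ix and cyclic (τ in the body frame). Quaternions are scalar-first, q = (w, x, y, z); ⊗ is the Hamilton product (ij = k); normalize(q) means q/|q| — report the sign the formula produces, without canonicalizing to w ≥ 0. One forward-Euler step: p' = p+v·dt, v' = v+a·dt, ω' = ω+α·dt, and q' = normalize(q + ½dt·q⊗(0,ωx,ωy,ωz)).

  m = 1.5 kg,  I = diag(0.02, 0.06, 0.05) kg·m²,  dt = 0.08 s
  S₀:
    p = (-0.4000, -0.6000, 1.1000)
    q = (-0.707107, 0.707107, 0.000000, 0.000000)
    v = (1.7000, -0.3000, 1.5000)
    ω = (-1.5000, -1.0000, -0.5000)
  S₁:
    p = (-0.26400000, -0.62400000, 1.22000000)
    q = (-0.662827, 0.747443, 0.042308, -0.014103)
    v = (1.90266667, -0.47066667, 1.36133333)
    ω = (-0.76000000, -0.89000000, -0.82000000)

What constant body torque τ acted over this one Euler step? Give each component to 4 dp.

ω₁ − ω₀ = (0.74000000, 0.11000000, -0.32000000)
applied torque τ = (0.1800, 0.0600, -0.1400)

τ = (0.1800, 0.0600, -0.1400)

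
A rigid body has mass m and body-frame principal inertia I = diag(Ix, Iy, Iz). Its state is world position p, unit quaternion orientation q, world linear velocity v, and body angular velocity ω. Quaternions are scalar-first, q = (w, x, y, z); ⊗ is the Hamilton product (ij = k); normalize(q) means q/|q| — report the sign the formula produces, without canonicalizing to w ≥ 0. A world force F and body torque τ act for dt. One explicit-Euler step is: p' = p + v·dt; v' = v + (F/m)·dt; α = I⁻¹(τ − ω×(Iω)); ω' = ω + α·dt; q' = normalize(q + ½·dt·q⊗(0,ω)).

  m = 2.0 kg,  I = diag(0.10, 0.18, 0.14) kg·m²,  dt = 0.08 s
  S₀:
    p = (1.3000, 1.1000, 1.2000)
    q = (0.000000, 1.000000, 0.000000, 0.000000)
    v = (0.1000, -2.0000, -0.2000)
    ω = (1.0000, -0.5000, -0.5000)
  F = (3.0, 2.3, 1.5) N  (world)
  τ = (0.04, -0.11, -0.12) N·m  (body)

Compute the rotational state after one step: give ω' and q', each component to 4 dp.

gyro term ω×Iω = (-0.0100, 0.0200, -0.0400)
α = I⁻¹(τ − ω×Iω) = (0.5000, -0.7222, -0.5714)
ω + α·dt = (1.0400, -0.5578, -0.5457)
Hamilton product q⊗(0,ω) = (-1.0000000, 0.0000000, 0.5000000, -0.5000000)
q' = normalize(q + ½dt·q⊗(0,ω)) = (-0.0400, 0.9988, 0.0200, -0.0200)

ω' = (1.0400, -0.5578, -0.5457)
q' = (-0.0400, 0.9988, 0.0200, -0.0200)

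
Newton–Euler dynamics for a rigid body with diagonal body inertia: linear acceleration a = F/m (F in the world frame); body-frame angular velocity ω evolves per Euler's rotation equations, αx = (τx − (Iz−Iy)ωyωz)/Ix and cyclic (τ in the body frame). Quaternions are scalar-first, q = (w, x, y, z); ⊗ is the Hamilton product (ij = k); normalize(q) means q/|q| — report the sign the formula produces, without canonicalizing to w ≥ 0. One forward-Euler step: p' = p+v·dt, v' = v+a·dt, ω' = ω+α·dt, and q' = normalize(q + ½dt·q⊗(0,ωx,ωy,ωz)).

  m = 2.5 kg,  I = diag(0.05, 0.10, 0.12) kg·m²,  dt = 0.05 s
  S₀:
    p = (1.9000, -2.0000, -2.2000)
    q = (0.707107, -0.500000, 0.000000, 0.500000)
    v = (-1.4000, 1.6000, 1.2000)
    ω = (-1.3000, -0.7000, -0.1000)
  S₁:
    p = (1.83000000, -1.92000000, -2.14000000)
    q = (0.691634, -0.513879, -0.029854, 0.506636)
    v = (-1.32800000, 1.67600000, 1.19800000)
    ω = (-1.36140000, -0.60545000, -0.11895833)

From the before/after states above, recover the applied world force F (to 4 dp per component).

velocity change Δv = (0.07200000, 0.07600000, -0.00200000)
applied force F = (3.6000, 3.8000, -0.1000)

F = (3.6000, 3.8000, -0.1000)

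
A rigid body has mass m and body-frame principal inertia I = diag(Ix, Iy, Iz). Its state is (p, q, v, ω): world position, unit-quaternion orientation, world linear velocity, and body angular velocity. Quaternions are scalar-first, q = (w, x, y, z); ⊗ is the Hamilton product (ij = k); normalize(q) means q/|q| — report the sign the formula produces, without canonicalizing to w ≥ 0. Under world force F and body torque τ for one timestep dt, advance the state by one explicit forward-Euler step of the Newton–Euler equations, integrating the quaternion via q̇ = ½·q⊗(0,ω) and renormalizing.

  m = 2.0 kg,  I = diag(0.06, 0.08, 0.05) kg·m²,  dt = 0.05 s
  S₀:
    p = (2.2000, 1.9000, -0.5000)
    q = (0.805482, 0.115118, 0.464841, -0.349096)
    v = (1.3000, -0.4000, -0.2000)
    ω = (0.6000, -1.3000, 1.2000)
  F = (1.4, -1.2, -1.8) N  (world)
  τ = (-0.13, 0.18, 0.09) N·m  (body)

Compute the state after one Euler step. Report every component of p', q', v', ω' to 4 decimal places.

p' = (2.2650, 1.8800, -0.5100)
q' = (0.8284, 0.1297, 0.4295, -0.3353)
v' = (1.3350, -0.4300, -0.2450)
ω' = (0.4527, -1.1920, 1.3056)

new position p' = (2.2650, 1.8800, -0.5100)
v' = v + a·dt = (1.3350, -0.4300, -0.2450)
gyro term ω×Iω = (0.0468, 0.0072, -0.0156)
α = I⁻¹(τ − ω×Iω) = (-2.9467, 2.1600, 2.1120)
ω + α·dt = (0.4527, -1.1920, 1.3056)
q⊗(0,ω) = (0.9541377, 0.5872736, -1.3947258, 0.5380204)
q + ½dt·q⊗(0,ω), renormalized = (0.8284, 0.1297, 0.4295, -0.3353)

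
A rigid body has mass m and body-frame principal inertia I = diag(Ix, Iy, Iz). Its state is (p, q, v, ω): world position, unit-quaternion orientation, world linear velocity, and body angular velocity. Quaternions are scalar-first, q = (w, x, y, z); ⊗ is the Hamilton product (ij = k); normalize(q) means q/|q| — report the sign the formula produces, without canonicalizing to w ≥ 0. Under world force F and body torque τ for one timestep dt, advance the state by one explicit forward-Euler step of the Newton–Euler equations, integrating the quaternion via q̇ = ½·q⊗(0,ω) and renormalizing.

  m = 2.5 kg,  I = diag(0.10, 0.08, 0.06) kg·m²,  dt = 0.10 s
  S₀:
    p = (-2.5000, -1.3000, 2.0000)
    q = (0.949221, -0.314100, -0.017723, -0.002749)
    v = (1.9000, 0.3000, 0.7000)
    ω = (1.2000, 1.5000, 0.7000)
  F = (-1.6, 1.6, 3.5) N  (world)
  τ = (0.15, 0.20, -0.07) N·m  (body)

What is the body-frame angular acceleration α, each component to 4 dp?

precession coupling ω×(Iω) = (-0.0210, 0.0336, -0.0360)
(τ − ω×Iω)/I = (1.7100, 2.0800, -0.5667)

α = (1.7100, 2.0800, -0.5667)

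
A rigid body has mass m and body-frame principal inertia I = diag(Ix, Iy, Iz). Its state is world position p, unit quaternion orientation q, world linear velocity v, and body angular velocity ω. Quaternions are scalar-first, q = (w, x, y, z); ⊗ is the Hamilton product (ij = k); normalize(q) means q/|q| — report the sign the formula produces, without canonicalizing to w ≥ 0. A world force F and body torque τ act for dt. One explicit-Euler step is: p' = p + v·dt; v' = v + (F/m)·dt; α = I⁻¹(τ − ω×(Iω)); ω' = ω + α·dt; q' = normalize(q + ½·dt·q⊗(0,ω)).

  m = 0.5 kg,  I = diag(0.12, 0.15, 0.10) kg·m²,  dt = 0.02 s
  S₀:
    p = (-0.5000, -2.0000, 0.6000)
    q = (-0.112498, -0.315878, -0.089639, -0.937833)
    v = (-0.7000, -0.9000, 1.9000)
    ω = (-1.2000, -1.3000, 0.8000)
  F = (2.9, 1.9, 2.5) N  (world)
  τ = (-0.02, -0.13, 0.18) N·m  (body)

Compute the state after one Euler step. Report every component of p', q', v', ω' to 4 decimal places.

p' = (-0.5140, -2.0180, 0.6380)
q' = (-0.1099, -0.3274, -0.0744, -0.9355)
v' = (-0.5840, -0.8240, 2.0000)
ω' = (-1.2120, -1.3148, 0.8266)

new position p' = (-0.5140, -2.0180, 0.6380)
v' = v + a·dt = (-0.5840, -0.8240, 2.0000)
precession coupling ω×(Iω) = (0.0520, -0.0192, 0.0468)
angular accel α = (-0.6000, -0.7387, 1.3320)
new body rate ω' = (-1.2120, -1.3148, 0.8266)
Hamilton product q⊗(0,ω) = (0.2546821, -1.1558965, 1.5243494, 0.2130762)
updated quaternion q' = (-0.1099, -0.3274, -0.0744, -0.9355)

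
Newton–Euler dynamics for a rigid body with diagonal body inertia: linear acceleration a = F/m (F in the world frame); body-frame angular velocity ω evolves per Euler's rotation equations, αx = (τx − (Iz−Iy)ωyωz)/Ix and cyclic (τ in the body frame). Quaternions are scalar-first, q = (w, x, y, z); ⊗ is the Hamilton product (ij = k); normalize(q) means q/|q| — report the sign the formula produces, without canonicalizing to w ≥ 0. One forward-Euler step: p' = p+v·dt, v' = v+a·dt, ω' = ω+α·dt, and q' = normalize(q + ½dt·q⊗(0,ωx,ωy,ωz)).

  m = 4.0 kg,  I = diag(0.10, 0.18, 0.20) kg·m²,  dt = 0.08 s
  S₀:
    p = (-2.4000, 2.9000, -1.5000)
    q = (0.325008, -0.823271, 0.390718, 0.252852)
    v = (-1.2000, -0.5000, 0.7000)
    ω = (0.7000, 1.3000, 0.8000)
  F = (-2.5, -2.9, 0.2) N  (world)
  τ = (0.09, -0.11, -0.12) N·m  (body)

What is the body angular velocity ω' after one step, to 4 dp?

ω×(Iω) gyroscopic = (0.0208, -0.0560, 0.0728)
angular accel α = (0.6920, -0.3000, -0.9640)
new body rate ω' = (0.7554, 1.2760, 0.7229)

ω' = (0.7554, 1.2760, 0.7229)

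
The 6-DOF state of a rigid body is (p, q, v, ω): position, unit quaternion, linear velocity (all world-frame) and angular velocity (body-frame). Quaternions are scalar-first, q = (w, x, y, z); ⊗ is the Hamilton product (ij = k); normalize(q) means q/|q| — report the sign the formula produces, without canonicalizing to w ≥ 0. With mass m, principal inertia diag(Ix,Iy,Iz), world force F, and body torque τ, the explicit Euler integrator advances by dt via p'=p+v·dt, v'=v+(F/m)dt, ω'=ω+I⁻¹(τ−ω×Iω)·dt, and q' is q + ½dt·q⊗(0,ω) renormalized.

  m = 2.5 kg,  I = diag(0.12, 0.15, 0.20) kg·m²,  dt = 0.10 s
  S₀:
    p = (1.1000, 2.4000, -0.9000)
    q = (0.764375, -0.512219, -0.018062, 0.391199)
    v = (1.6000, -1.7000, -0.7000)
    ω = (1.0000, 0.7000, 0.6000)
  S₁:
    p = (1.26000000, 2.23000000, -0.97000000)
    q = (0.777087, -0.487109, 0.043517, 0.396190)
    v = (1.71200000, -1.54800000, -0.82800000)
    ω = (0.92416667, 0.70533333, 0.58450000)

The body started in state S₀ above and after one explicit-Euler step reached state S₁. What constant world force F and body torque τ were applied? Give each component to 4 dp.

ω₁ − ω₀ = (-0.07583333, 0.00533333, -0.01550000)
τ = I·(Δω/dt) + ω₀×(Iω₀) = (-0.0700, -0.0400, -0.0100)
v₁ − v₀ = (0.11200000, 0.15200000, -0.12800000)
m·(v₁−v₀)/dt = (2.8000, 3.8000, -3.2000)

F = (2.8000, 3.8000, -3.2000)
τ = (-0.0700, -0.0400, -0.0100)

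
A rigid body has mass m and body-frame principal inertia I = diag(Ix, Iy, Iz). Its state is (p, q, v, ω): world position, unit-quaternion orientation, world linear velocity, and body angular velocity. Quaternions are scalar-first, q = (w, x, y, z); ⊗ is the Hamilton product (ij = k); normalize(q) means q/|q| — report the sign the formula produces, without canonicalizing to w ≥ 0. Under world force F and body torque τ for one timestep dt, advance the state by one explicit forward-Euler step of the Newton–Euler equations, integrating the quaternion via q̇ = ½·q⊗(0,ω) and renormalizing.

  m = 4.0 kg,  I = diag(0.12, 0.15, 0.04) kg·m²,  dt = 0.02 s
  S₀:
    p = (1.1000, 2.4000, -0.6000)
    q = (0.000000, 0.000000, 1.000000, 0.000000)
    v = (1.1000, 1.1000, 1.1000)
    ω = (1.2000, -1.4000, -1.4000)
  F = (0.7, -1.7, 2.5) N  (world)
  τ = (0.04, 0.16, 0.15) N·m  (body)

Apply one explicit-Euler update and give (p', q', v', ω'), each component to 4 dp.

p' = (1.1220, 2.4220, -0.5780)
q' = (0.0140, -0.0140, 0.9997, -0.0120)
v' = (1.1035, 1.0915, 1.1125)
ω' = (1.2426, -1.3607, -1.2998)

α = I⁻¹(τ − ω×Iω) = (2.1300, 1.9627, 5.0100)
ω' = ω + α·dt = (1.2426, -1.3607, -1.2998)
q⊗(0,ω) = (1.4000000, -1.4000000, 0.0000000, -1.2000000)
q + ½dt·q⊗(0,ω), renormalized = (0.0140, -0.0140, 0.9997, -0.0120)
a = (0.1750, -0.4250, 0.6250)
p + v·dt = (1.1220, 2.4220, -0.5780)
v + (F/m)dt = (1.1035, 1.0915, 1.1125)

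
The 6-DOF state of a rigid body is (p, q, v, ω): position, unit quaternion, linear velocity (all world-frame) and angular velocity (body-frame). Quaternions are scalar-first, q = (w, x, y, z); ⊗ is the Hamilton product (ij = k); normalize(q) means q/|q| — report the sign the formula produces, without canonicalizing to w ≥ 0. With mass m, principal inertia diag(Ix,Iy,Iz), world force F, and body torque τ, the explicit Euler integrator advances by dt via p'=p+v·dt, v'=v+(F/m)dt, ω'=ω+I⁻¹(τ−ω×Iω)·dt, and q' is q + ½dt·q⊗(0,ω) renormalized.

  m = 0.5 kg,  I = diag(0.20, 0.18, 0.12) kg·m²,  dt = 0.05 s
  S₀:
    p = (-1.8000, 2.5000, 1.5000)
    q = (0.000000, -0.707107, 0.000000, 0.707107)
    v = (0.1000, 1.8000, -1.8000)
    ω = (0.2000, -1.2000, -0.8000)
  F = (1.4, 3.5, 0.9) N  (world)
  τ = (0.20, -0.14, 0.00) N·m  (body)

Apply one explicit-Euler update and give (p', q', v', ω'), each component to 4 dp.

p' = (-1.7950, 2.5900, 1.4100)
q' = (0.0177, -0.6854, -0.0106, 0.7278)
v' = (0.2400, 2.1500, -1.7100)
ω' = (0.2644, -1.2353, -0.8020)

p + v·dt = (-1.7950, 2.5900, 1.4100)
new velocity v' = (0.2400, 2.1500, -1.7100)
ω×(Iω) gyroscopic = (-0.0576, -0.0128, 0.0048)
α = I⁻¹(τ − ω×Iω) = (1.2880, -0.7067, -0.0400)
ω + α·dt = (0.2644, -1.2353, -0.8020)
2q̇ = q⊗(0,ω) = (0.7071070, 0.8485284, -0.4242642, 0.8485284)
q' = normalize(q + ½dt·q⊗(0,ω)) = (0.0177, -0.6854, -0.0106, 0.7278)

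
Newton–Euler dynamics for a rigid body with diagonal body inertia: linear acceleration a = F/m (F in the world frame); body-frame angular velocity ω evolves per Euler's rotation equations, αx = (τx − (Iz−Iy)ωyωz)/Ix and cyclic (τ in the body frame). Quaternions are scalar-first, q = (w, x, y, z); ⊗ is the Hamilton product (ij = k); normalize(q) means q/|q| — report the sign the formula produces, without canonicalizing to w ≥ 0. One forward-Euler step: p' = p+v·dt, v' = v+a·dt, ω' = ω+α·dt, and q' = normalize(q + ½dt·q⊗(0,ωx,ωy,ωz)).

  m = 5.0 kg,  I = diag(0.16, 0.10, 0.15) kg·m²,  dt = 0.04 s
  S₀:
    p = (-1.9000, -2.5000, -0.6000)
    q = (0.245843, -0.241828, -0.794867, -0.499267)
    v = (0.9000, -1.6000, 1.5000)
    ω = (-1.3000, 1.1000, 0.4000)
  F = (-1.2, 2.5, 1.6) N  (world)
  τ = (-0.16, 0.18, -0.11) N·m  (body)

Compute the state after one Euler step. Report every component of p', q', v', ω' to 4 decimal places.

p' = (-1.8640, -2.5640, -0.5400)
q' = (0.2609, -0.2434, -0.7741, -0.5230)
v' = (0.8904, -1.5800, 1.5128)
ω' = (-1.3455, 1.1741, 0.3478)

α = I⁻¹(τ − ω×Iω) = (-1.1375, 1.8520, -1.3053)
new body rate ω' = (-1.3455, 1.1741, 0.3478)
Hamilton product q⊗(0,ω) = (0.7596841, -0.0883490, 1.0162056, -1.2010007)
q' = normalize(q + ½dt·q⊗(0,ω)) = (0.2609, -0.2434, -0.7741, -0.5230)
p + v·dt = (-1.8640, -2.5640, -0.5400)
new velocity v' = (0.8904, -1.5800, 1.5128)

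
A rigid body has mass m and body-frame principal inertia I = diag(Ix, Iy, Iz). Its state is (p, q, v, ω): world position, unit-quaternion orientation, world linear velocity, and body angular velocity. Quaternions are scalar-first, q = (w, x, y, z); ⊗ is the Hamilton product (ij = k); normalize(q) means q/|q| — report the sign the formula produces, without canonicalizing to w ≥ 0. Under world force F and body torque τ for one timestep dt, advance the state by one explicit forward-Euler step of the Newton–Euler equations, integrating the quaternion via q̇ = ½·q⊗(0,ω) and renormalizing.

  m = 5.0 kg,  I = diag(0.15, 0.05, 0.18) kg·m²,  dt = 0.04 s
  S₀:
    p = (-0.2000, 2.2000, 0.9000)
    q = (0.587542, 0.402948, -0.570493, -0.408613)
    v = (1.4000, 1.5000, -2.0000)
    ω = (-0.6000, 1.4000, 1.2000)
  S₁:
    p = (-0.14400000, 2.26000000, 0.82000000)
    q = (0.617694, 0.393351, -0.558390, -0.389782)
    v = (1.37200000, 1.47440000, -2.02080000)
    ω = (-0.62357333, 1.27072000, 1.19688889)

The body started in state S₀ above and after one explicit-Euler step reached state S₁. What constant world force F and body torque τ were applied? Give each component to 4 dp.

Δv = v₁−v₀ = (-0.02800000, -0.02560000, -0.02080000)
m·(v₁−v₀)/dt = (-3.5000, -3.2000, -2.6000)
rate change Δω = (-0.02357333, -0.12928000, -0.00311111)
I·α + gyro = (0.1300, -0.1400, 0.0700)

F = (-3.5000, -3.2000, -2.6000)
τ = (0.1300, -0.1400, 0.0700)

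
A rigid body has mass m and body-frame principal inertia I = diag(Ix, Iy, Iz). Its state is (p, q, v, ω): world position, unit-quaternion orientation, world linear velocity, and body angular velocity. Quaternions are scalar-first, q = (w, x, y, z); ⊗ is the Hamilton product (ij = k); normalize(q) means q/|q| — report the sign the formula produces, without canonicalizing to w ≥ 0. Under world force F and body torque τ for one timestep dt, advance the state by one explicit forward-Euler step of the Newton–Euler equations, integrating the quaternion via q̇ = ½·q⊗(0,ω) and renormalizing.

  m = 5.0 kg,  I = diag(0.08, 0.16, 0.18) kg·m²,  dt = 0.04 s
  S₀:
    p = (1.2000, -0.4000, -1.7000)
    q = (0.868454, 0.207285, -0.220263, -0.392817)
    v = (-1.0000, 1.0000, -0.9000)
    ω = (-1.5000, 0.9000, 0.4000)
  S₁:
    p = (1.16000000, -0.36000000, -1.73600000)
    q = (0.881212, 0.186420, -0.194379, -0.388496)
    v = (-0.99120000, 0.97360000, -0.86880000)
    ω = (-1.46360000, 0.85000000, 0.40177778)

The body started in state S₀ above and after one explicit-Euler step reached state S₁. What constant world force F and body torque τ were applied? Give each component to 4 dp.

velocity change Δv = (0.00880000, -0.02640000, 0.03120000)
m·(v₁−v₀)/dt = (1.1000, -3.3000, 3.9000)
Δω = ω₁−ω₀ = (0.03640000, -0.05000000, 0.00177778)
ω₀×(Iω₀) = (0.0072, 0.0600, -0.1080)
applied torque τ = (0.0800, -0.1400, -0.1000)

F = (1.1000, -3.3000, 3.9000)
τ = (0.0800, -0.1400, -0.1000)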